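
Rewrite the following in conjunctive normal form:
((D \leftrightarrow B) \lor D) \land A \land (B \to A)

((D \leftrightarrow B) \lor D) \land A \land (B \to A)
⇔ (((D \to B) \land (B \to D)) \lor D) \land A \land (B \to A)   [eliminate \leftrightarrow]
⇔ (((\lnot D \lor B) \land (B \to D)) \lor D) \land A \land (B \to A)   [eliminate \to]
⇔ (((\lnot D \lor B) \land (\lnot B \lor D)) \lor D) \land A \land (B \to A)   [eliminate \to]
⇔ (((\lnot D \lor B) \land (\lnot B \lor D)) \lor D) \land A \land (\lnot B \lor A)   [eliminate \to]
⇔ (\lnot D \lor B \lor D) \land (\lnot B \lor D \lor D) \land A \land (\lnot B \lor A)   [distribute \lor over \land]
⇔ (\lnot B \lor D) \land A   [simplify]

(\lnot B \lor D) \land A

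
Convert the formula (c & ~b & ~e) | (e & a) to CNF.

(c & ~b & ~e) | (e & a)
≡ (c | e) & (c | a) & (~b | e) & (~b | a) & (~e | e) & (~e | a)   — distribute | over &
≡ (c | e) & (c | a) & (~b | e) & (~b | a) & (~e | a)   — simplify

(c | e) & (c | a) & (~b | e) & (~b | a) & (~e | a)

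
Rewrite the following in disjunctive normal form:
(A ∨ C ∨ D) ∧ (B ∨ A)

A ∨ (C ∧ B) ∨ (D ∧ B)

(A ∨ C ∨ D) ∧ (B ∨ A)
= (A ∧ B) ∨ (A ∧ A) ∨ (C ∧ B) ∨ (C ∧ A) ∨ (D ∧ B) ∨ (D ∧ A)   (distribute ∧ over ∨)
= A ∨ (C ∧ B) ∨ (D ∧ B)   (simplify)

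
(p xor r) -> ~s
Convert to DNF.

(~p & ~r) | (r & p) | ~s

(p xor r) -> ~s
≡ ~(p xor r) | ~s   (eliminate ->)
≡ ~((p & ~r) | (~p & r)) | ~s   (expand xor)
≡ (~(p & ~r) & ~(~p & r)) | ~s   (De Morgan)
≡ ((~p | ~~r) & ~(~p & r)) | ~s   (De Morgan)
≡ ((~p | r) & ~(~p & r)) | ~s   (double negation)
≡ ((~p | r) & (~~p | ~r)) | ~s   (De Morgan)
≡ ((~p | r) & (p | ~r)) | ~s   (double negation)
≡ (~p & p) | (~p & ~r) | (r & p) | (r & ~r) | ~s   (distribute & over |)
≡ (~p & ~r) | (r & p) | ~s   (simplify)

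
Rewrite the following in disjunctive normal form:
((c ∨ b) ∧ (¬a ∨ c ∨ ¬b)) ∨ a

((c ∨ b) ∧ (¬a ∨ c ∨ ¬b)) ∨ a
⇔ (c ∧ ¬a) ∨ (c ∧ c) ∨ (c ∧ ¬b) ∨ (b ∧ ¬a) ∨ (b ∧ c) ∨ (b ∧ ¬b) ∨ a   [distribute ∧ over ∨]
⇔ c ∨ (b ∧ ¬a) ∨ a   [simplify]

c ∨ (b ∧ ¬a) ∨ a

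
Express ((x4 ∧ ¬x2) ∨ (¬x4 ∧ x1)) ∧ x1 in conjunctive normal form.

((x4 ∧ ¬x2) ∨ (¬x4 ∧ x1)) ∧ x1
≡ (x4 ∨ ¬x4) ∧ (x4 ∨ x1) ∧ (¬x2 ∨ ¬x4) ∧ (¬x2 ∨ x1) ∧ x1   [distribute ∨ over ∧]
≡ (¬x2 ∨ ¬x4) ∧ x1   [simplify]

(¬x2 ∨ ¬x4) ∧ x1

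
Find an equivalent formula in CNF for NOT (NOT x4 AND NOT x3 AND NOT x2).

x4 OR x3 OR x2

NOT (NOT x4 AND NOT x3 AND NOT x2)
⇔ NOT NOT x4 OR NOT NOT x3 OR NOT NOT x2   [De Morgan]
⇔ x4 OR NOT NOT x3 OR NOT NOT x2   [double negation]
⇔ x4 OR x3 OR NOT NOT x2   [double negation]
⇔ x4 OR x3 OR x2   [double negation]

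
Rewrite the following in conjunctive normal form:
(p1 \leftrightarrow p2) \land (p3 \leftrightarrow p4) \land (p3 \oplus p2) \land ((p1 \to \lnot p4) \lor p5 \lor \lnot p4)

(\lnot p1 \lor p2) \land (\lnot p2 \lor p1) \land (\lnot p3 \lor p4) \land (\lnot p4 \lor p3) \land (p3 \lor p2) \land (\lnot p3 \lor \lnot p2) \land (\lnot p1 \lor \lnot p4 \lor p5)

(p1 \leftrightarrow p2) \land (p3 \leftrightarrow p4) \land (p3 \oplus p2) \land ((p1 \to \lnot p4) \lor p5 \lor \lnot p4)
≡ (p1 \to p2) \land (p2 \to p1) \land (p3 \leftrightarrow p4) \land (p3 \oplus p2) \land ((p1 \to \lnot p4) \lor p5 \lor \lnot p4)
≡ (\lnot p1 \lor p2) \land (p2 \to p1) \land (p3 \leftrightarrow p4) \land (p3 \oplus p2) \land ((p1 \to \lnot p4) \lor p5 \lor \lnot p4)
≡ (\lnot p1 \lor p2) \land (\lnot p2 \lor p1) \land (p3 \leftrightarrow p4) \land (p3 \oplus p2) \land ((p1 \to \lnot p4) \lor p5 \lor \lnot p4)
≡ (\lnot p1 \lor p2) \land (\lnot p2 \lor p1) \land (p3 \to p4) \land (p4 \to p3) \land (p3 \oplus p2) \land ((p1 \to \lnot p4) \lor p5 \lor \lnot p4)
≡ (\lnot p1 \lor p2) \land (\lnot p2 \lor p1) \land (\lnot p3 \lor p4) \land (p4 \to p3) \land (p3 \oplus p2) \land ((p1 \to \lnot p4) \lor p5 \lor \lnot p4)
≡ (\lnot p1 \lor p2) \land (\lnot p2 \lor p1) \land (\lnot p3 \lor p4) \land (\lnot p4 \lor p3) \land (p3 \oplus p2) \land ((p1 \to \lnot p4) \lor p5 \lor \lnot p4)
≡ (\lnot p1 \lor p2) \land (\lnot p2 \lor p1) \land (\lnot p3 \lor p4) \land (\lnot p4 \lor p3) \land (p3 \lor p2) \land \lnot (p3 \land p2) \land ((p1 \to \lnot p4) \lor p5 \lor \lnot p4)
≡ (\lnot p1 \lor p2) \land (\lnot p2 \lor p1) \land (\lnot p3 \lor p4) \land (\lnot p4 \lor p3) \land (p3 \lor p2) \land \lnot (p3 \land p2) \land (\lnot p1 \lor \lnot p4 \lor p5 \lor \lnot p4)
≡ (\lnot p1 \lor p2) \land (\lnot p2 \lor p1) \land (\lnot p3 \lor p4) \land (\lnot p4 \lor p3) \land (p3 \lor p2) \land (\lnot p3 \lor \lnot p2) \land (\lnot p1 \lor \lnot p4 \lor p5 \lor \lnot p4)
≡ (\lnot p1 \lor p2) \land (\lnot p2 \lor p1) \land (\lnot p3 \lor p4) \land (\lnot p4 \lor p3) \land (p3 \lor p2) \land (\lnot p3 \lor \lnot p2) \land (\lnot p1 \lor \lnot p4 \lor p5)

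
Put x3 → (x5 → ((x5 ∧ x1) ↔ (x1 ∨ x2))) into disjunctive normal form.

x3 → (x5 → ((x5 ∧ x1) ↔ (x1 ∨ x2)))
≡ ¬x3 ∨ (x5 → ((x5 ∧ x1) ↔ (x1 ∨ x2)))   (eliminate →)
≡ ¬x3 ∨ ¬x5 ∨ ((x5 ∧ x1) ↔ (x1 ∨ x2))   (eliminate →)
≡ ¬x3 ∨ ¬x5 ∨ (((x5 ∧ x1) → (x1 ∨ x2)) ∧ ((x1 ∨ x2) → (x5 ∧ x1)))   (eliminate ↔)
≡ ¬x3 ∨ ¬x5 ∨ ((¬(x5 ∧ x1) ∨ x1 ∨ x2) ∧ ((x1 ∨ x2) → (x5 ∧ x1)))   (eliminate →)
≡ ¬x3 ∨ ¬x5 ∨ ((¬(x5 ∧ x1) ∨ x1 ∨ x2) ∧ (¬(x1 ∨ x2) ∨ (x5 ∧ x1)))   (eliminate →)
≡ ¬x3 ∨ ¬x5 ∨ ((¬x5 ∨ ¬x1 ∨ x1 ∨ x2) ∧ (¬(x1 ∨ x2) ∨ (x5 ∧ x1)))   (De Morgan)
≡ ¬x3 ∨ ¬x5 ∨ ((¬x5 ∨ ¬x1 ∨ x1 ∨ x2) ∧ ((¬x1 ∧ ¬x2) ∨ (x5 ∧ x1)))   (De Morgan)
≡ ¬x3 ∨ ¬x5 ∨ (¬x5 ∧ ¬x1 ∧ ¬x2) ∨ (¬x5 ∧ x5 ∧ x1) ∨ (¬x1 ∧ ¬x1 ∧ ¬x2) ∨ (¬x1 ∧ x5 ∧ x1) ∨ (x1 ∧ ¬x1 ∧ ¬x2) ∨ (x1 ∧ x5 ∧ x1) ∨ (x2 ∧ ¬x1 ∧ ¬x2) ∨ (x2 ∧ x5 ∧ x1)   (distribute ∧ over ∨)
≡ ¬x3 ∨ ¬x5 ∨ (¬x1 ∧ ¬x2) ∨ (x1 ∧ x5)   (simplify)

¬x3 ∨ ¬x5 ∨ (¬x1 ∧ ¬x2) ∨ (x1 ∧ x5)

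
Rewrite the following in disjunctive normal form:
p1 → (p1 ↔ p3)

¬p1 ∨ (p3 ∧ p1)

p1 → (p1 ↔ p3)
⇔ ¬p1 ∨ (p1 ↔ p3)   [eliminate →]
⇔ ¬p1 ∨ ((p1 → p3) ∧ (p3 → p1))   [eliminate ↔]
⇔ ¬p1 ∨ ((¬p1 ∨ p3) ∧ (p3 → p1))   [eliminate →]
⇔ ¬p1 ∨ ((¬p1 ∨ p3) ∧ (¬p3 ∨ p1))   [eliminate →]
⇔ ¬p1 ∨ (¬p1 ∧ ¬p3) ∨ (¬p1 ∧ p1) ∨ (p3 ∧ ¬p3) ∨ (p3 ∧ p1)   [distribute ∧ over ∨]
⇔ ¬p1 ∨ (p3 ∧ p1)   [simplify]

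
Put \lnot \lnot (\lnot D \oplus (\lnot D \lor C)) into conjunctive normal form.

(\lnot D \lor C) \land D

\lnot \lnot (\lnot D \oplus (\lnot D \lor C))
≡ \lnot \lnot ((\lnot D \lor \lnot D \lor C) \land \lnot (\lnot D \land (\lnot D \lor C)))   [expand \oplus]
≡ (\lnot D \lor \lnot D \lor C) \land \lnot (\lnot D \land (\lnot D \lor C))   [double negation]
≡ (\lnot D \lor \lnot D \lor C) \land (\lnot \lnot D \lor \lnot (\lnot D \lor C))   [De Morgan]
≡ (\lnot D \lor \lnot D \lor C) \land (D \lor \lnot (\lnot D \lor C))   [double negation]
≡ (\lnot D \lor \lnot D \lor C) \land (D \lor \lnot \lnot D \land \lnot C)   [De Morgan]
≡ (\lnot D \lor \lnot D \lor C) \land (D \lor D \land \lnot C)   [double negation]
≡ (\lnot D \lor \lnot D \lor C) \land (D \lor D) \land (D \lor \lnot C)   [distribute \lor over \land]
≡ (\lnot D \lor C) \land D   [simplify]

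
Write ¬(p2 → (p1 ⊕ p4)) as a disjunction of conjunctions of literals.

¬(p2 → (p1 ⊕ p4))
≡ ¬(¬p2 ∨ (p1 ⊕ p4))   [eliminate →]
≡ ¬(¬p2 ∨ (p1 ∧ ¬p4) ∨ (¬p1 ∧ p4))   [expand ⊕]
≡ ¬¬p2 ∧ ¬(p1 ∧ ¬p4) ∧ ¬(¬p1 ∧ p4)   [De Morgan]
≡ p2 ∧ ¬(p1 ∧ ¬p4) ∧ ¬(¬p1 ∧ p4)   [double negation]
≡ p2 ∧ (¬p1 ∨ ¬¬p4) ∧ ¬(¬p1 ∧ p4)   [De Morgan]
≡ p2 ∧ (¬p1 ∨ p4) ∧ ¬(¬p1 ∧ p4)   [double negation]
≡ p2 ∧ (¬p1 ∨ p4) ∧ (¬¬p1 ∨ ¬p4)   [De Morgan]
≡ p2 ∧ (¬p1 ∨ p4) ∧ (p1 ∨ ¬p4)   [double negation]
≡ (p2 ∧ ¬p1 ∧ p1) ∨ (p2 ∧ ¬p1 ∧ ¬p4) ∨ (p2 ∧ p4 ∧ p1) ∨ (p2 ∧ p4 ∧ ¬p4)   [distribute ∧ over ∨]
≡ (p2 ∧ ¬p1 ∧ ¬p4) ∨ (p2 ∧ p4 ∧ p1)   [simplify]

(p2 ∧ ¬p1 ∧ ¬p4) ∨ (p2 ∧ p4 ∧ p1)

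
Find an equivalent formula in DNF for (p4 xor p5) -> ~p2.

(p4 xor p5) -> ~p2
⇔ ~(p4 xor p5) | ~p2
⇔ ~((p4 & ~p5) | (~p4 & p5)) | ~p2
⇔ (~(p4 & ~p5) & ~(~p4 & p5)) | ~p2
⇔ ((~p4 | ~~p5) & ~(~p4 & p5)) | ~p2
⇔ ((~p4 | p5) & ~(~p4 & p5)) | ~p2
⇔ ((~p4 | p5) & (~~p4 | ~p5)) | ~p2
⇔ ((~p4 | p5) & (p4 | ~p5)) | ~p2
⇔ (~p4 & p4) | (~p4 & ~p5) | (p5 & p4) | (p5 & ~p5) | ~p2
⇔ (~p4 & ~p5) | (p5 & p4) | ~p2

(~p4 & ~p5) | (p5 & p4) | ~p2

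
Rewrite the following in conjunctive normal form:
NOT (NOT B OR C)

B AND NOT C

NOT (NOT B OR C)
≡ NOT NOT B AND NOT C   — De Morgan
≡ B AND NOT C   — double negation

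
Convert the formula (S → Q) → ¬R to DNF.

(S → Q) → ¬R
≡ ¬(S → Q) ∨ ¬R   — eliminate →
≡ ¬(¬S ∨ Q) ∨ ¬R   — eliminate →
≡ (¬¬S ∧ ¬Q) ∨ ¬R   — De Morgan
≡ (S ∧ ¬Q) ∨ ¬R   — double negation

(S ∧ ¬Q) ∨ ¬R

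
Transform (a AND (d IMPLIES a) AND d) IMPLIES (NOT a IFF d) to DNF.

(a AND (d IMPLIES a) AND d) IMPLIES (NOT a IFF d)
≡ NOT (a AND (d IMPLIES a) AND d) OR (NOT a IFF d)   [eliminate IMPLIES]
≡ NOT (a AND (NOT d OR a) AND d) OR (NOT a IFF d)   [eliminate IMPLIES]
≡ NOT (a AND (NOT d OR a) AND d) OR ((NOT a IMPLIES d) AND (d IMPLIES NOT a))   [eliminate IFF]
≡ NOT (a AND (NOT d OR a) AND d) OR ((NOT NOT a OR d) AND (d IMPLIES NOT a))   [eliminate IMPLIES]
≡ NOT (a AND (NOT d OR a) AND d) OR ((NOT NOT a OR d) AND (NOT d OR NOT a))   [eliminate IMPLIES]
≡ NOT a OR NOT (NOT d OR a) OR NOT d OR ((NOT NOT a OR d) AND (NOT d OR NOT a))   [De Morgan]
≡ NOT a OR (NOT NOT d AND NOT a) OR NOT d OR ((NOT NOT a OR d) AND (NOT d OR NOT a))   [De Morgan]
≡ NOT a OR (d AND NOT a) OR NOT d OR ((NOT NOT a OR d) AND (NOT d OR NOT a))   [double negation]
≡ NOT a OR (d AND NOT a) OR NOT d OR ((a OR d) AND (NOT d OR NOT a))   [double negation]
≡ NOT a OR (d AND NOT a) OR NOT d OR (a AND NOT d) OR (a AND NOT a) OR (d AND NOT d) OR (d AND NOT a)   [distribute AND over OR]
≡ NOT a OR NOT d   [simplify]

NOT a OR NOT d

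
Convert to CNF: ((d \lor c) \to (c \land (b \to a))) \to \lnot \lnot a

((d \lor c) \to (c \land (b \to a))) \to \lnot \lnot a
≡ \lnot ((d \lor c) \to (c \land (b \to a))) \lor \lnot \lnot a   [eliminate \to]
≡ \lnot (\lnot (d \lor c) \lor (c \land (b \to a))) \lor \lnot \lnot a   [eliminate \to]
≡ \lnot (\lnot (d \lor c) \lor (c \land (\lnot b \lor a))) \lor \lnot \lnot a   [eliminate \to]
≡ (\lnot \lnot (d \lor c) \land \lnot (c \land (\lnot b \lor a))) \lor \lnot \lnot a   [De Morgan]
≡ ((d \lor c) \land \lnot (c \land (\lnot b \lor a))) \lor \lnot \lnot a   [double negation]
≡ ((d \lor c) \land (\lnot c \lor \lnot (\lnot b \lor a))) \lor \lnot \lnot a   [De Morgan]
≡ ((d \lor c) \land (\lnot c \lor (\lnot \lnot b \land \lnot a))) \lor \lnot \lnot a   [De Morgan]
≡ ((d \lor c) \land (\lnot c \lor (b \land \lnot a))) \lor \lnot \lnot a   [double negation]
≡ ((d \lor c) \land (\lnot c \lor (b \land \lnot a))) \lor a   [double negation]
≡ (d \lor c \lor a) \land (\lnot c \lor b \lor a) \land (\lnot c \lor \lnot a \lor a)   [distribute \lor over \land]
≡ (d \lor c \lor a) \land (\lnot c \lor b \lor a)   [simplify]

(d \lor c \lor a) \land (\lnot c \lor b \lor a)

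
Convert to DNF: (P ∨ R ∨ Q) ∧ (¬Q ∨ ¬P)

(P ∧ ¬Q) ∨ (R ∧ ¬Q) ∨ (R ∧ ¬P) ∨ (Q ∧ ¬P)

(P ∨ R ∨ Q) ∧ (¬Q ∨ ¬P)
= (P ∧ ¬Q) ∨ (P ∧ ¬P) ∨ (R ∧ ¬Q) ∨ (R ∧ ¬P) ∨ (Q ∧ ¬Q) ∨ (Q ∧ ¬P)   [distribute ∧ over ∨]
= (P ∧ ¬Q) ∨ (R ∧ ¬Q) ∨ (R ∧ ¬P) ∨ (Q ∧ ¬P)   [simplify]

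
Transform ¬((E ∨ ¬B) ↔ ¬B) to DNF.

¬((E ∨ ¬B) ↔ ¬B)
⇔ ¬(((E ∨ ¬B) → ¬B) ∧ (¬B → (E ∨ ¬B)))   [eliminate ↔]
⇔ ¬((¬(E ∨ ¬B) ∨ ¬B) ∧ (¬B → (E ∨ ¬B)))   [eliminate →]
⇔ ¬((¬(E ∨ ¬B) ∨ ¬B) ∧ (¬¬B ∨ E ∨ ¬B))   [eliminate →]
⇔ ¬(¬(E ∨ ¬B) ∨ ¬B) ∨ ¬(¬¬B ∨ E ∨ ¬B)   [De Morgan]
⇔ (¬¬(E ∨ ¬B) ∧ ¬¬B) ∨ ¬(¬¬B ∨ E ∨ ¬B)   [De Morgan]
⇔ ((E ∨ ¬B) ∧ ¬¬B) ∨ ¬(¬¬B ∨ E ∨ ¬B)   [double negation]
⇔ ((E ∨ ¬B) ∧ B) ∨ ¬(¬¬B ∨ E ∨ ¬B)   [double negation]
⇔ ((E ∨ ¬B) ∧ B) ∨ (¬¬¬B ∧ ¬E ∧ ¬¬B)   [De Morgan]
⇔ ((E ∨ ¬B) ∧ B) ∨ (¬B ∧ ¬E ∧ ¬¬B)   [double negation]
⇔ ((E ∨ ¬B) ∧ B) ∨ (¬B ∧ ¬E ∧ B)   [double negation]
⇔ (E ∧ B) ∨ (¬B ∧ B) ∨ (¬B ∧ ¬E ∧ B)   [distribute ∧ over ∨]
⇔ E ∧ B   [simplify]

E ∧ B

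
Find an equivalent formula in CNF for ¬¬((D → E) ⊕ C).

(¬D ∨ E ∨ C) ∧ (D ∨ ¬C) ∧ (¬E ∨ ¬C)

¬¬((D → E) ⊕ C)
≡ ¬¬(((D → E) ∨ C) ∧ ¬((D → E) ∧ C))   [expand ⊕]
≡ ¬¬((¬D ∨ E ∨ C) ∧ ¬((D → E) ∧ C))   [eliminate →]
≡ ¬¬((¬D ∨ E ∨ C) ∧ ¬((¬D ∨ E) ∧ C))   [eliminate →]
≡ (¬D ∨ E ∨ C) ∧ ¬((¬D ∨ E) ∧ C)   [double negation]
≡ (¬D ∨ E ∨ C) ∧ (¬(¬D ∨ E) ∨ ¬C)   [De Morgan]
≡ (¬D ∨ E ∨ C) ∧ ((¬¬D ∧ ¬E) ∨ ¬C)   [De Morgan]
≡ (¬D ∨ E ∨ C) ∧ ((D ∧ ¬E) ∨ ¬C)   [double negation]
≡ (¬D ∨ E ∨ C) ∧ (D ∨ ¬C) ∧ (¬E ∨ ¬C)   [distribute ∨ over ∧]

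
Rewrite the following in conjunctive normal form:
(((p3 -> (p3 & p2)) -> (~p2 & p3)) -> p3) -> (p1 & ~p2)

(p3 | ~p2) & (p3 | p1) & (~p3 | ~p2) & (~p3 | p1)

(((p3 -> (p3 & p2)) -> (~p2 & p3)) -> p3) -> (p1 & ~p2)
= ~(((p3 -> (p3 & p2)) -> (~p2 & p3)) -> p3) | (p1 & ~p2)   [eliminate ->]
= ~(~((p3 -> (p3 & p2)) -> (~p2 & p3)) | p3) | (p1 & ~p2)   [eliminate ->]
= ~(~(~(p3 -> (p3 & p2)) | (~p2 & p3)) | p3) | (p1 & ~p2)   [eliminate ->]
= ~(~(~(~p3 | (p3 & p2)) | (~p2 & p3)) | p3) | (p1 & ~p2)   [eliminate ->]
= (~~(~(~p3 | (p3 & p2)) | (~p2 & p3)) & ~p3) | (p1 & ~p2)   [De Morgan]
= ((~(~p3 | (p3 & p2)) | (~p2 & p3)) & ~p3) | (p1 & ~p2)   [double negation]
= (((~~p3 & ~(p3 & p2)) | (~p2 & p3)) & ~p3) | (p1 & ~p2)   [De Morgan]
= (((p3 & ~(p3 & p2)) | (~p2 & p3)) & ~p3) | (p1 & ~p2)   [double negation]
= (((p3 & (~p3 | ~p2)) | (~p2 & p3)) & ~p3) | (p1 & ~p2)   [De Morgan]
= (p3 | ~p2 | p1) & (p3 | ~p2 | ~p2) & (p3 | p3 | p1) & (p3 | p3 | ~p2) & (~p3 | ~p2 | ~p2 | p1) & (~p3 | ~p2 | ~p2 | ~p2) & (~p3 | ~p2 | p3 | p1) & (~p3 | ~p2 | p3 | ~p2) & (~p3 | p1) & (~p3 | ~p2)   [distribute | over &]
= (p3 | ~p2) & (p3 | p1) & (~p3 | ~p2) & (~p3 | p1)   [simplify]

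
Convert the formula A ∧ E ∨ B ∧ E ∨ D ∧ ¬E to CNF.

A ∧ E ∨ B ∧ E ∨ D ∧ ¬E
≡ (A ∨ B ∨ D) ∧ (A ∨ B ∨ ¬E) ∧ (A ∨ E ∨ D) ∧ (A ∨ E ∨ ¬E) ∧ (E ∨ B ∨ D) ∧ (E ∨ B ∨ ¬E) ∧ (E ∨ E ∨ D) ∧ (E ∨ E ∨ ¬E)   — distribute ∨ over ∧
≡ (A ∨ B ∨ D) ∧ (A ∨ B ∨ ¬E) ∧ (E ∨ D)   — simplify

(A ∨ B ∨ D) ∧ (A ∨ B ∨ ¬E) ∧ (E ∨ D)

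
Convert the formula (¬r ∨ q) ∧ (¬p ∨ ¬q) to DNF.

(¬r ∧ ¬p) ∨ (¬r ∧ ¬q) ∨ (q ∧ ¬p)

(¬r ∨ q) ∧ (¬p ∨ ¬q)
= (¬r ∧ ¬p) ∨ (¬r ∧ ¬q) ∨ (q ∧ ¬p) ∨ (q ∧ ¬q)   (distribute ∧ over ∨)
= (¬r ∧ ¬p) ∨ (¬r ∧ ¬q) ∨ (q ∧ ¬p)   (simplify)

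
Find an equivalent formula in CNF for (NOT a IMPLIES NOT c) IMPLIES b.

(NOT a OR b) AND (c OR b)

(NOT a IMPLIES NOT c) IMPLIES b
≡ NOT (NOT a IMPLIES NOT c) OR b   [eliminate IMPLIES]
≡ NOT (NOT NOT a OR NOT c) OR b   [eliminate IMPLIES]
≡ (NOT NOT NOT a AND NOT NOT c) OR b   [De Morgan]
≡ (NOT a AND NOT NOT c) OR b   [double negation]
≡ (NOT a AND c) OR b   [double negation]
≡ (NOT a OR b) AND (c OR b)   [distribute OR over AND]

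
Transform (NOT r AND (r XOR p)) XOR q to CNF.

(NOT r OR q) AND (r OR p OR q) AND (r OR NOT p OR NOT q)

(NOT r AND (r XOR p)) XOR q
≡ ((NOT r AND (r XOR p)) OR q) AND NOT (NOT r AND (r XOR p) AND q)   [expand XOR]
≡ ((NOT r AND (r OR p) AND NOT (r AND p)) OR q) AND NOT (NOT r AND (r XOR p) AND q)   [expand XOR]
≡ ((NOT r AND (r OR p) AND NOT (r AND p)) OR q) AND NOT (NOT r AND (r OR p) AND NOT (r AND p) AND q)   [expand XOR]
≡ ((NOT r AND (r OR p) AND (NOT r OR NOT p)) OR q) AND NOT (NOT r AND (r OR p) AND NOT (r AND p) AND q)   [De Morgan]
≡ ((NOT r AND (r OR p) AND (NOT r OR NOT p)) OR q) AND (NOT NOT r OR NOT (r OR p) OR NOT NOT (r AND p) OR NOT q)   [De Morgan]
≡ ((NOT r AND (r OR p) AND (NOT r OR NOT p)) OR q) AND (r OR NOT (r OR p) OR NOT NOT (r AND p) OR NOT q)   [double negation]
≡ ((NOT r AND (r OR p) AND (NOT r OR NOT p)) OR q) AND (r OR (NOT r AND NOT p) OR NOT NOT (r AND p) OR NOT q)   [De Morgan]
≡ ((NOT r AND (r OR p) AND (NOT r OR NOT p)) OR q) AND (r OR (NOT r AND NOT p) OR (r AND p) OR NOT q)   [double negation]
≡ (NOT r OR q) AND (r OR p OR q) AND (NOT r OR NOT p OR q) AND (r OR NOT r OR r OR NOT q) AND (r OR NOT r OR p OR NOT q) AND (r OR NOT p OR r OR NOT q) AND (r OR NOT p OR p OR NOT q)   [distribute OR over AND]
≡ (NOT r OR q) AND (r OR p OR q) AND (r OR NOT p OR NOT q)   [simplify]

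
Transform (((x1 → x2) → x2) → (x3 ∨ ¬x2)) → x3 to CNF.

(((x1 → x2) → x2) → (x3 ∨ ¬x2)) → x3
= ¬(((x1 → x2) → x2) → (x3 ∨ ¬x2)) ∨ x3   (eliminate →)
= ¬(¬((x1 → x2) → x2) ∨ x3 ∨ ¬x2) ∨ x3   (eliminate →)
= ¬(¬(¬(x1 → x2) ∨ x2) ∨ x3 ∨ ¬x2) ∨ x3   (eliminate →)
= ¬(¬(¬(¬x1 ∨ x2) ∨ x2) ∨ x3 ∨ ¬x2) ∨ x3   (eliminate →)
= (¬¬(¬(¬x1 ∨ x2) ∨ x2) ∧ ¬x3 ∧ ¬¬x2) ∨ x3   (De Morgan)
= ((¬(¬x1 ∨ x2) ∨ x2) ∧ ¬x3 ∧ ¬¬x2) ∨ x3   (double negation)
= (((¬¬x1 ∧ ¬x2) ∨ x2) ∧ ¬x3 ∧ ¬¬x2) ∨ x3   (De Morgan)
= (((x1 ∧ ¬x2) ∨ x2) ∧ ¬x3 ∧ ¬¬x2) ∨ x3   (double negation)
= (((x1 ∧ ¬x2) ∨ x2) ∧ ¬x3 ∧ x2) ∨ x3   (double negation)
= (x1 ∨ x2 ∨ x3) ∧ (¬x2 ∨ x2 ∨ x3) ∧ (¬x3 ∨ x3) ∧ (x2 ∨ x3)   (distribute ∨ over ∧)
= x2 ∨ x3   (simplify)

x2 ∨ x3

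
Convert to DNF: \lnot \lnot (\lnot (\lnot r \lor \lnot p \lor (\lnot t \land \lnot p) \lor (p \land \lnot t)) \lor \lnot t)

\lnot \lnot (\lnot (\lnot r \lor \lnot p \lor (\lnot t \land \lnot p) \lor (p \land \lnot t)) \lor \lnot t)
≡ \lnot (\lnot r \lor \lnot p \lor (\lnot t \land \lnot p) \lor (p \land \lnot t)) \lor \lnot t   (double negation)
≡ (\lnot \lnot r \land \lnot \lnot p \land \lnot (\lnot t \land \lnot p) \land \lnot (p \land \lnot t)) \lor \lnot t   (De Morgan)
≡ (r \land \lnot \lnot p \land \lnot (\lnot t \land \lnot p) \land \lnot (p \land \lnot t)) \lor \lnot t   (double negation)
≡ (r \land p \land \lnot (\lnot t \land \lnot p) \land \lnot (p \land \lnot t)) \lor \lnot t   (double negation)
≡ (r \land p \land (\lnot \lnot t \lor \lnot \lnot p) \land \lnot (p \land \lnot t)) \lor \lnot t   (De Morgan)
≡ (r \land p \land (t \lor \lnot \lnot p) \land \lnot (p \land \lnot t)) \lor \lnot t   (double negation)
≡ (r \land p \land (t \lor p) \land \lnot (p \land \lnot t)) \lor \lnot t   (double negation)
≡ (r \land p \land (t \lor p) \land (\lnot p \lor \lnot \lnot t)) \lor \lnot t   (De Morgan)
≡ (r \land p \land (t \lor p) \land (\lnot p \lor t)) \lor \lnot t   (double negation)
≡ (r \land p \land t \land \lnot p) \lor (r \land p \land t \land t) \lor (r \land p \land p \land \lnot p) \lor (r \land p \land p \land t) \lor \lnot t   (distribute \land over \lor)
≡ (r \land p \land t) \lor \lnot t   (simplify)

(r \land p \land t) \lor \lnot t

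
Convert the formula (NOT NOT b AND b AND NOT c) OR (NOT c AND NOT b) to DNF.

(b AND NOT c) OR (NOT c AND NOT b)

(NOT NOT b AND b AND NOT c) OR (NOT c AND NOT b)
≡ (b AND b AND NOT c) OR (NOT c AND NOT b)   [double negation]
≡ (b AND NOT c) OR (NOT c AND NOT b)   [simplify]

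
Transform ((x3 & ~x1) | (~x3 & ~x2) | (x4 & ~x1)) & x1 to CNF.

(x3 | ~x2 | x4) & (~x1 | ~x3) & (~x1 | ~x2) & x1

((x3 & ~x1) | (~x3 & ~x2) | (x4 & ~x1)) & x1
= (x3 | ~x3 | x4) & (x3 | ~x3 | ~x1) & (x3 | ~x2 | x4) & (x3 | ~x2 | ~x1) & (~x1 | ~x3 | x4) & (~x1 | ~x3 | ~x1) & (~x1 | ~x2 | x4) & (~x1 | ~x2 | ~x1) & x1   — distribute | over &
= (x3 | ~x2 | x4) & (~x1 | ~x3) & (~x1 | ~x2) & x1   — simplify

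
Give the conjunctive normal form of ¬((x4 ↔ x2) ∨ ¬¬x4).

¬((x4 ↔ x2) ∨ ¬¬x4)
≡ ¬(((x4 → x2) ∧ (x2 → x4)) ∨ ¬¬x4)   [eliminate ↔]
≡ ¬(((¬x4 ∨ x2) ∧ (x2 → x4)) ∨ ¬¬x4)   [eliminate →]
≡ ¬(((¬x4 ∨ x2) ∧ (¬x2 ∨ x4)) ∨ ¬¬x4)   [eliminate →]
≡ ¬((¬x4 ∨ x2) ∧ (¬x2 ∨ x4)) ∧ ¬¬¬x4   [De Morgan]
≡ (¬(¬x4 ∨ x2) ∨ ¬(¬x2 ∨ x4)) ∧ ¬¬¬x4   [De Morgan]
≡ ((¬¬x4 ∧ ¬x2) ∨ ¬(¬x2 ∨ x4)) ∧ ¬¬¬x4   [De Morgan]
≡ ((x4 ∧ ¬x2) ∨ ¬(¬x2 ∨ x4)) ∧ ¬¬¬x4   [double negation]
≡ ((x4 ∧ ¬x2) ∨ (¬¬x2 ∧ ¬x4)) ∧ ¬¬¬x4   [De Morgan]
≡ ((x4 ∧ ¬x2) ∨ (x2 ∧ ¬x4)) ∧ ¬¬¬x4   [double negation]
≡ ((x4 ∧ ¬x2) ∨ (x2 ∧ ¬x4)) ∧ ¬x4   [double negation]
≡ (x4 ∨ x2) ∧ (x4 ∨ ¬x4) ∧ (¬x2 ∨ x2) ∧ (¬x2 ∨ ¬x4) ∧ ¬x4   [distribute ∨ over ∧]
≡ (x4 ∨ x2) ∧ ¬x4   [simplify]

(x4 ∨ x2) ∧ ¬x4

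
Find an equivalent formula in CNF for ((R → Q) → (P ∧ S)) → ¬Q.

((R → Q) → (P ∧ S)) → ¬Q
= ¬((R → Q) → (P ∧ S)) ∨ ¬Q
= ¬(¬(R → Q) ∨ (P ∧ S)) ∨ ¬Q
= ¬(¬(¬R ∨ Q) ∨ (P ∧ S)) ∨ ¬Q
= (¬¬(¬R ∨ Q) ∧ ¬(P ∧ S)) ∨ ¬Q
= ((¬R ∨ Q) ∧ ¬(P ∧ S)) ∨ ¬Q
= ((¬R ∨ Q) ∧ (¬P ∨ ¬S)) ∨ ¬Q
= (¬R ∨ Q ∨ ¬Q) ∧ (¬P ∨ ¬S ∨ ¬Q)
= ¬P ∨ ¬S ∨ ¬Q

¬P ∨ ¬S ∨ ¬Q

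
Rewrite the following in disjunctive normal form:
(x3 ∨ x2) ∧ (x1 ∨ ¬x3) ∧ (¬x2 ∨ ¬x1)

(x3 ∧ x1 ∧ ¬x2) ∨ (x2 ∧ ¬x3 ∧ ¬x1)

(x3 ∨ x2) ∧ (x1 ∨ ¬x3) ∧ (¬x2 ∨ ¬x1)
≡ (x3 ∧ x1 ∧ ¬x2) ∨ (x3 ∧ x1 ∧ ¬x1) ∨ (x3 ∧ ¬x3 ∧ ¬x2) ∨ (x3 ∧ ¬x3 ∧ ¬x1) ∨ (x2 ∧ x1 ∧ ¬x2) ∨ (x2 ∧ x1 ∧ ¬x1) ∨ (x2 ∧ ¬x3 ∧ ¬x2) ∨ (x2 ∧ ¬x3 ∧ ¬x1)   — distribute ∧ over ∨
≡ (x3 ∧ x1 ∧ ¬x2) ∨ (x2 ∧ ¬x3 ∧ ¬x1)   — simplify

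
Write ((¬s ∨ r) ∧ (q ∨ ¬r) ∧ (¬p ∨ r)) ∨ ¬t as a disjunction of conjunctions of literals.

(¬s ∧ q ∧ ¬p) ∨ (¬s ∧ ¬r ∧ ¬p) ∨ (r ∧ q) ∨ ¬t

((¬s ∨ r) ∧ (q ∨ ¬r) ∧ (¬p ∨ r)) ∨ ¬t
⇔ (¬s ∧ q ∧ ¬p) ∨ (¬s ∧ q ∧ r) ∨ (¬s ∧ ¬r ∧ ¬p) ∨ (¬s ∧ ¬r ∧ r) ∨ (r ∧ q ∧ ¬p) ∨ (r ∧ q ∧ r) ∨ (r ∧ ¬r ∧ ¬p) ∨ (r ∧ ¬r ∧ r) ∨ ¬t   [distribute ∧ over ∨]
⇔ (¬s ∧ q ∧ ¬p) ∨ (¬s ∧ ¬r ∧ ¬p) ∨ (r ∧ q) ∨ ¬t   [simplify]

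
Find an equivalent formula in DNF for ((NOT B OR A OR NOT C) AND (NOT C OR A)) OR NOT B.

((NOT B OR A OR NOT C) AND (NOT C OR A)) OR NOT B
≡ (NOT B AND NOT C) OR (NOT B AND A) OR (A AND NOT C) OR (A AND A) OR (NOT C AND NOT C) OR (NOT C AND A) OR NOT B   (distribute AND over OR)
≡ A OR NOT C OR NOT B   (simplify)

A OR NOT C OR NOT B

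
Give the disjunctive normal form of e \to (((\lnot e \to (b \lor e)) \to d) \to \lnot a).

e \to (((\lnot e \to (b \lor e)) \to d) \to \lnot a)
≡ \lnot e \lor (((\lnot e \to (b \lor e)) \to d) \to \lnot a)   [eliminate \to]
≡ \lnot e \lor \lnot ((\lnot e \to (b \lor e)) \to d) \lor \lnot a   [eliminate \to]
≡ \lnot e \lor \lnot (\lnot (\lnot e \to (b \lor e)) \lor d) \lor \lnot a   [eliminate \to]
≡ \lnot e \lor \lnot (\lnot (\lnot \lnot e \lor b \lor e) \lor d) \lor \lnot a   [eliminate \to]
≡ \lnot e \lor (\lnot \lnot (\lnot \lnot e \lor b \lor e) \land \lnot d) \lor \lnot a   [De Morgan]
≡ \lnot e \lor ((\lnot \lnot e \lor b \lor e) \land \lnot d) \lor \lnot a   [double negation]
≡ \lnot e \lor ((e \lor b \lor e) \land \lnot d) \lor \lnot a   [double negation]
≡ \lnot e \lor (e \land \lnot d) \lor (b \land \lnot d) \lor (e \land \lnot d) \lor \lnot a   [distribute \land over \lor]
≡ \lnot e \lor (e \land \lnot d) \lor (b \land \lnot d) \lor \lnot a   [simplify]

\lnot e \lor (e \land \lnot d) \lor (b \land \lnot d) \lor \lnot a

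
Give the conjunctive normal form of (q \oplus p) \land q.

(q \oplus p) \land q
≡ (q \lor p) \land \lnot (q \land p) \land q   [expand \oplus]
≡ (q \lor p) \land (\lnot q \lor \lnot p) \land q   [De Morgan]
≡ (\lnot q \lor \lnot p) \land q   [simplify]

(\lnot q \lor \lnot p) \land q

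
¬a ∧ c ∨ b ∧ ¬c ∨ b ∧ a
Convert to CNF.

¬a ∧ c ∨ b ∧ ¬c ∨ b ∧ a
= (¬a ∨ b ∨ b) ∧ (¬a ∨ b ∨ a) ∧ (¬a ∨ ¬c ∨ b) ∧ (¬a ∨ ¬c ∨ a) ∧ (c ∨ b ∨ b) ∧ (c ∨ b ∨ a) ∧ (c ∨ ¬c ∨ b) ∧ (c ∨ ¬c ∨ a)   — distribute ∨ over ∧
= (¬a ∨ b) ∧ (c ∨ b)   — simplify

(¬a ∨ b) ∧ (c ∨ b)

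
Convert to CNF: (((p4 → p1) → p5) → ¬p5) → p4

p4 ∨ p5

(((p4 → p1) → p5) → ¬p5) → p4
≡ ¬(((p4 → p1) → p5) → ¬p5) ∨ p4   [eliminate →]
≡ ¬(¬((p4 → p1) → p5) ∨ ¬p5) ∨ p4   [eliminate →]
≡ ¬(¬(¬(p4 → p1) ∨ p5) ∨ ¬p5) ∨ p4   [eliminate →]
≡ ¬(¬(¬(¬p4 ∨ p1) ∨ p5) ∨ ¬p5) ∨ p4   [eliminate →]
≡ (¬¬(¬(¬p4 ∨ p1) ∨ p5) ∧ ¬¬p5) ∨ p4   [De Morgan]
≡ ((¬(¬p4 ∨ p1) ∨ p5) ∧ ¬¬p5) ∨ p4   [double negation]
≡ (((¬¬p4 ∧ ¬p1) ∨ p5) ∧ ¬¬p5) ∨ p4   [De Morgan]
≡ (((p4 ∧ ¬p1) ∨ p5) ∧ ¬¬p5) ∨ p4   [double negation]
≡ (((p4 ∧ ¬p1) ∨ p5) ∧ p5) ∨ p4   [double negation]
≡ (p4 ∨ p5 ∨ p4) ∧ (¬p1 ∨ p5 ∨ p4) ∧ (p5 ∨ p4)   [distribute ∨ over ∧]
≡ p4 ∨ p5   [simplify]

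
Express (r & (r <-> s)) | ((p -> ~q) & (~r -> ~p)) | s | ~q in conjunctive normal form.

(r | ~p | ~q | s) & (~r | s | ~p | ~q)

(r & (r <-> s)) | ((p -> ~q) & (~r -> ~p)) | s | ~q
≡ (r & (r -> s) & (s -> r)) | ((p -> ~q) & (~r -> ~p)) | s | ~q   [eliminate <->]
≡ (r & (~r | s) & (s -> r)) | ((p -> ~q) & (~r -> ~p)) | s | ~q   [eliminate ->]
≡ (r & (~r | s) & (~s | r)) | ((p -> ~q) & (~r -> ~p)) | s | ~q   [eliminate ->]
≡ (r & (~r | s) & (~s | r)) | ((~p | ~q) & (~r -> ~p)) | s | ~q   [eliminate ->]
≡ (r & (~r | s) & (~s | r)) | ((~p | ~q) & (~~r | ~p)) | s | ~q   [eliminate ->]
≡ (r & (~r | s) & (~s | r)) | ((~p | ~q) & (r | ~p)) | s | ~q   [double negation]
≡ (r | ~p | ~q | s | ~q) & (r | r | ~p | s | ~q) & (~r | s | ~p | ~q | s | ~q) & (~r | s | r | ~p | s | ~q) & (~s | r | ~p | ~q | s | ~q) & (~s | r | r | ~p | s | ~q)   [distribute | over &]
≡ (r | ~p | ~q | s) & (~r | s | ~p | ~q)   [simplify]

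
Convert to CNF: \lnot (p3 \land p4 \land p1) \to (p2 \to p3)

p3 \lor \lnot p2

\lnot (p3 \land p4 \land p1) \to (p2 \to p3)
= \lnot \lnot (p3 \land p4 \land p1) \lor (p2 \to p3)   [eliminate \to]
= \lnot \lnot (p3 \land p4 \land p1) \lor \lnot p2 \lor p3   [eliminate \to]
= (p3 \land p4 \land p1) \lor \lnot p2 \lor p3   [double negation]
= (p3 \lor \lnot p2 \lor p3) \land (p4 \lor \lnot p2 \lor p3) \land (p1 \lor \lnot p2 \lor p3)   [distribute \lor over \land]
= p3 \lor \lnot p2   [simplify]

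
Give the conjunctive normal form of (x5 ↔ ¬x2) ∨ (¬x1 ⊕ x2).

(¬x5 ∨ ¬x2 ∨ x1) ∧ (x2 ∨ x5 ∨ ¬x1)

(x5 ↔ ¬x2) ∨ (¬x1 ⊕ x2)
⇔ ((x5 → ¬x2) ∧ (¬x2 → x5)) ∨ (¬x1 ⊕ x2)   (eliminate ↔)
⇔ ((¬x5 ∨ ¬x2) ∧ (¬x2 → x5)) ∨ (¬x1 ⊕ x2)   (eliminate →)
⇔ ((¬x5 ∨ ¬x2) ∧ (¬¬x2 ∨ x5)) ∨ (¬x1 ⊕ x2)   (eliminate →)
⇔ ((¬x5 ∨ ¬x2) ∧ (¬¬x2 ∨ x5)) ∨ ((¬x1 ∨ x2) ∧ ¬(¬x1 ∧ x2))   (expand ⊕)
⇔ ((¬x5 ∨ ¬x2) ∧ (x2 ∨ x5)) ∨ ((¬x1 ∨ x2) ∧ ¬(¬x1 ∧ x2))   (double negation)
⇔ ((¬x5 ∨ ¬x2) ∧ (x2 ∨ x5)) ∨ ((¬x1 ∨ x2) ∧ (¬¬x1 ∨ ¬x2))   (De Morgan)
⇔ ((¬x5 ∨ ¬x2) ∧ (x2 ∨ x5)) ∨ ((¬x1 ∨ x2) ∧ (x1 ∨ ¬x2))   (double negation)
⇔ (¬x5 ∨ ¬x2 ∨ ¬x1 ∨ x2) ∧ (¬x5 ∨ ¬x2 ∨ x1 ∨ ¬x2) ∧ (x2 ∨ x5 ∨ ¬x1 ∨ x2) ∧ (x2 ∨ x5 ∨ x1 ∨ ¬x2)   (distribute ∨ over ∧)
⇔ (¬x5 ∨ ¬x2 ∨ x1) ∧ (x2 ∨ x5 ∨ ¬x1)   (simplify)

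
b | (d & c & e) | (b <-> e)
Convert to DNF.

b | (d & c & e) | (~b & ~e)

b | (d & c & e) | (b <-> e)
≡ b | (d & c & e) | ((b -> e) & (e -> b))   [eliminate <->]
≡ b | (d & c & e) | ((~b | e) & (e -> b))   [eliminate ->]
≡ b | (d & c & e) | ((~b | e) & (~e | b))   [eliminate ->]
≡ b | (d & c & e) | (~b & ~e) | (~b & b) | (e & ~e) | (e & b)   [distribute & over |]
≡ b | (d & c & e) | (~b & ~e)   [simplify]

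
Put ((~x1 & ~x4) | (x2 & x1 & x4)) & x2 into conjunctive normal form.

((~x1 & ~x4) | (x2 & x1 & x4)) & x2
⇔ (~x1 | x2) & (~x1 | x1) & (~x1 | x4) & (~x4 | x2) & (~x4 | x1) & (~x4 | x4) & x2   [distribute | over &]
⇔ (~x1 | x4) & (~x4 | x1) & x2   [simplify]

(~x1 | x4) & (~x4 | x1) & x2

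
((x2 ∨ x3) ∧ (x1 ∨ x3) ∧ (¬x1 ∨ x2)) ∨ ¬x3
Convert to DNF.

(x2 ∧ x1) ∨ (x2 ∧ x3) ∨ (x3 ∧ ¬x1) ∨ ¬x3

((x2 ∨ x3) ∧ (x1 ∨ x3) ∧ (¬x1 ∨ x2)) ∨ ¬x3
≡ (x2 ∧ x1 ∧ ¬x1) ∨ (x2 ∧ x1 ∧ x2) ∨ (x2 ∧ x3 ∧ ¬x1) ∨ (x2 ∧ x3 ∧ x2) ∨ (x3 ∧ x1 ∧ ¬x1) ∨ (x3 ∧ x1 ∧ x2) ∨ (x3 ∧ x3 ∧ ¬x1) ∨ (x3 ∧ x3 ∧ x2) ∨ ¬x3   (distribute ∧ over ∨)
≡ (x2 ∧ x1) ∨ (x2 ∧ x3) ∨ (x3 ∧ ¬x1) ∨ ¬x3   (simplify)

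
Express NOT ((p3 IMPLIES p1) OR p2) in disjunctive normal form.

NOT ((p3 IMPLIES p1) OR p2)
⇔ NOT (NOT p3 OR p1 OR p2)   [eliminate IMPLIES]
⇔ NOT NOT p3 AND NOT p1 AND NOT p2   [De Morgan]
⇔ p3 AND NOT p1 AND NOT p2   [double negation]

p3 AND NOT p1 AND NOT p2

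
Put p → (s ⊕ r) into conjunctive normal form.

(¬p ∨ s ∨ r) ∧ (¬p ∨ ¬s ∨ ¬r)

p → (s ⊕ r)
≡ ¬p ∨ (s ⊕ r)   [eliminate →]
≡ ¬p ∨ ((s ∨ r) ∧ ¬(s ∧ r))   [expand ⊕]
≡ ¬p ∨ ((s ∨ r) ∧ (¬s ∨ ¬r))   [De Morgan]
≡ (¬p ∨ s ∨ r) ∧ (¬p ∨ ¬s ∨ ¬r)   [distribute ∨ over ∧]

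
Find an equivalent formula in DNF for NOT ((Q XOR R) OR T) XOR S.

(NOT Q AND NOT R AND NOT T AND NOT S) OR (R AND Q AND NOT T AND NOT S) OR (Q AND NOT R AND S) OR (NOT Q AND R AND S) OR (T AND S)

NOT ((Q XOR R) OR T) XOR S
≡ (NOT ((Q XOR R) OR T) AND NOT S) OR (NOT NOT ((Q XOR R) OR T) AND S)
≡ (NOT ((Q AND NOT R) OR (NOT Q AND R) OR T) AND NOT S) OR (NOT NOT ((Q XOR R) OR T) AND S)
≡ (NOT ((Q AND NOT R) OR (NOT Q AND R) OR T) AND NOT S) OR (NOT NOT ((Q AND NOT R) OR (NOT Q AND R) OR T) AND S)
≡ (NOT (Q AND NOT R) AND NOT (NOT Q AND R) AND NOT T AND NOT S) OR (NOT NOT ((Q AND NOT R) OR (NOT Q AND R) OR T) AND S)
≡ ((NOT Q OR NOT NOT R) AND NOT (NOT Q AND R) AND NOT T AND NOT S) OR (NOT NOT ((Q AND NOT R) OR (NOT Q AND R) OR T) AND S)
≡ ((NOT Q OR R) AND NOT (NOT Q AND R) AND NOT T AND NOT S) OR (NOT NOT ((Q AND NOT R) OR (NOT Q AND R) OR T) AND S)
≡ ((NOT Q OR R) AND (NOT NOT Q OR NOT R) AND NOT T AND NOT S) OR (NOT NOT ((Q AND NOT R) OR (NOT Q AND R) OR T) AND S)
≡ ((NOT Q OR R) AND (Q OR NOT R) AND NOT T AND NOT S) OR (NOT NOT ((Q AND NOT R) OR (NOT Q AND R) OR T) AND S)
≡ ((NOT Q OR R) AND (Q OR NOT R) AND NOT T AND NOT S) OR (((Q AND NOT R) OR (NOT Q AND R) OR T) AND S)
≡ (NOT Q AND Q AND NOT T AND NOT S) OR (NOT Q AND NOT R AND NOT T AND NOT S) OR (R AND Q AND NOT T AND NOT S) OR (R AND NOT R AND NOT T AND NOT S) OR (Q AND NOT R AND S) OR (NOT Q AND R AND S) OR (T AND S)
≡ (NOT Q AND NOT R AND NOT T AND NOT S) OR (R AND Q AND NOT T AND NOT S) OR (Q AND NOT R AND S) OR (NOT Q AND R AND S) OR (T AND S)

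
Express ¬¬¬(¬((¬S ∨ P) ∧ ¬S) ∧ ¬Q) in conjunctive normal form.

¬¬¬(¬((¬S ∨ P) ∧ ¬S) ∧ ¬Q)
≡ ¬(¬((¬S ∨ P) ∧ ¬S) ∧ ¬Q)   — double negation
≡ ¬¬((¬S ∨ P) ∧ ¬S) ∨ ¬¬Q   — De Morgan
≡ ((¬S ∨ P) ∧ ¬S) ∨ ¬¬Q   — double negation
≡ ((¬S ∨ P) ∧ ¬S) ∨ Q   — double negation
≡ (¬S ∨ P ∨ Q) ∧ (¬S ∨ Q)   — distribute ∨ over ∧
≡ ¬S ∨ Q   — simplify

¬S ∨ Q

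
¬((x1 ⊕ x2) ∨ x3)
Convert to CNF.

¬((x1 ⊕ x2) ∨ x3)
≡ ¬(((x1 ∨ x2) ∧ ¬(x1 ∧ x2)) ∨ x3)   [expand ⊕]
≡ ¬((x1 ∨ x2) ∧ ¬(x1 ∧ x2)) ∧ ¬x3   [De Morgan]
≡ (¬(x1 ∨ x2) ∨ ¬¬(x1 ∧ x2)) ∧ ¬x3   [De Morgan]
≡ ((¬x1 ∧ ¬x2) ∨ ¬¬(x1 ∧ x2)) ∧ ¬x3   [De Morgan]
≡ ((¬x1 ∧ ¬x2) ∨ (x1 ∧ x2)) ∧ ¬x3   [double negation]
≡ (¬x1 ∨ x1) ∧ (¬x1 ∨ x2) ∧ (¬x2 ∨ x1) ∧ (¬x2 ∨ x2) ∧ ¬x3   [distribute ∨ over ∧]
≡ (¬x1 ∨ x2) ∧ (¬x2 ∨ x1) ∧ ¬x3   [simplify]

(¬x1 ∨ x2) ∧ (¬x2 ∨ x1) ∧ ¬x3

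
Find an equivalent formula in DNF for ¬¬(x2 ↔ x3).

¬¬(x2 ↔ x3)
≡ ¬¬((x2 → x3) ∧ (x3 → x2))   [eliminate ↔]
≡ ¬¬((¬x2 ∨ x3) ∧ (x3 → x2))   [eliminate →]
≡ ¬¬((¬x2 ∨ x3) ∧ (¬x3 ∨ x2))   [eliminate →]
≡ (¬x2 ∨ x3) ∧ (¬x3 ∨ x2)   [double negation]
≡ (¬x2 ∧ ¬x3) ∨ (¬x2 ∧ x2) ∨ (x3 ∧ ¬x3) ∨ (x3 ∧ x2)   [distribute ∧ over ∨]
≡ (¬x2 ∧ ¬x3) ∨ (x3 ∧ x2)   [simplify]

(¬x2 ∧ ¬x3) ∨ (x3 ∧ x2)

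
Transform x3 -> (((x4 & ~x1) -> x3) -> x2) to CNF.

~x3 | x2

x3 -> (((x4 & ~x1) -> x3) -> x2)
⇔ ~x3 | (((x4 & ~x1) -> x3) -> x2)   [eliminate ->]
⇔ ~x3 | ~((x4 & ~x1) -> x3) | x2   [eliminate ->]
⇔ ~x3 | ~(~(x4 & ~x1) | x3) | x2   [eliminate ->]
⇔ ~x3 | (~~(x4 & ~x1) & ~x3) | x2   [De Morgan]
⇔ ~x3 | (x4 & ~x1 & ~x3) | x2   [double negation]
⇔ (~x3 | x4 | x2) & (~x3 | ~x1 | x2) & (~x3 | ~x3 | x2)   [distribute | over &]
⇔ ~x3 | x2   [simplify]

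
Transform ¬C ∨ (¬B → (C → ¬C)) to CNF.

¬C ∨ (¬B → (C → ¬C))
≡ ¬C ∨ ¬¬B ∨ (C → ¬C)   (eliminate →)
≡ ¬C ∨ ¬¬B ∨ ¬C ∨ ¬C   (eliminate →)
≡ ¬C ∨ B ∨ ¬C ∨ ¬C   (double negation)
≡ ¬C ∨ B   (simplify)

¬C ∨ B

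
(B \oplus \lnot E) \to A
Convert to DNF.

(B \oplus \lnot E) \to A
= \lnot (B \oplus \lnot E) \lor A   [eliminate \to]
= \lnot ((B \land \lnot \lnot E) \lor (\lnot B \land \lnot E)) \lor A   [expand \oplus]
= (\lnot (B \land \lnot \lnot E) \land \lnot (\lnot B \land \lnot E)) \lor A   [De Morgan]
= ((\lnot B \lor \lnot \lnot \lnot E) \land \lnot (\lnot B \land \lnot E)) \lor A   [De Morgan]
= ((\lnot B \lor \lnot E) \land \lnot (\lnot B \land \lnot E)) \lor A   [double negation]
= ((\lnot B \lor \lnot E) \land (\lnot \lnot B \lor \lnot \lnot E)) \lor A   [De Morgan]
= ((\lnot B \lor \lnot E) \land (B \lor \lnot \lnot E)) \lor A   [double negation]
= ((\lnot B \lor \lnot E) \land (B \lor E)) \lor A   [double negation]
= (\lnot B \land B) \lor (\lnot B \land E) \lor (\lnot E \land B) \lor (\lnot E \land E) \lor A   [distribute \land over \lor]
= (\lnot B \land E) \lor (\lnot E \land B) \lor A   [simplify]

(\lnot B \land E) \lor (\lnot E \land B) \lor A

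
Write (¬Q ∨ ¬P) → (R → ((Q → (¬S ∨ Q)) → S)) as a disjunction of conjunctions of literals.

(¬Q ∨ ¬P) → (R → ((Q → (¬S ∨ Q)) → S))
≡ ¬(¬Q ∨ ¬P) ∨ (R → ((Q → (¬S ∨ Q)) → S))   — eliminate →
≡ ¬(¬Q ∨ ¬P) ∨ ¬R ∨ ((Q → (¬S ∨ Q)) → S)   — eliminate →
≡ ¬(¬Q ∨ ¬P) ∨ ¬R ∨ ¬(Q → (¬S ∨ Q)) ∨ S   — eliminate →
≡ ¬(¬Q ∨ ¬P) ∨ ¬R ∨ ¬(¬Q ∨ ¬S ∨ Q) ∨ S   — eliminate →
≡ (¬¬Q ∧ ¬¬P) ∨ ¬R ∨ ¬(¬Q ∨ ¬S ∨ Q) ∨ S   — De Morgan
≡ (Q ∧ ¬¬P) ∨ ¬R ∨ ¬(¬Q ∨ ¬S ∨ Q) ∨ S   — double negation
≡ (Q ∧ P) ∨ ¬R ∨ ¬(¬Q ∨ ¬S ∨ Q) ∨ S   — double negation
≡ (Q ∧ P) ∨ ¬R ∨ (¬¬Q ∧ ¬¬S ∧ ¬Q) ∨ S   — De Morgan
≡ (Q ∧ P) ∨ ¬R ∨ (Q ∧ ¬¬S ∧ ¬Q) ∨ S   — double negation
≡ (Q ∧ P) ∨ ¬R ∨ (Q ∧ S ∧ ¬Q) ∨ S   — double negation
≡ (Q ∧ P) ∨ ¬R ∨ S   — simplify

(Q ∧ P) ∨ ¬R ∨ S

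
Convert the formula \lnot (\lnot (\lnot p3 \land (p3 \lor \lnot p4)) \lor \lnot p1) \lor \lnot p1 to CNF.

\lnot (\lnot (\lnot p3 \land (p3 \lor \lnot p4)) \lor \lnot p1) \lor \lnot p1
= (\lnot \lnot (\lnot p3 \land (p3 \lor \lnot p4)) \land \lnot \lnot p1) \lor \lnot p1   [De Morgan]
= (\lnot p3 \land (p3 \lor \lnot p4) \land \lnot \lnot p1) \lor \lnot p1   [double negation]
= (\lnot p3 \land (p3 \lor \lnot p4) \land p1) \lor \lnot p1   [double negation]
= (\lnot p3 \lor \lnot p1) \land (p3 \lor \lnot p4 \lor \lnot p1) \land (p1 \lor \lnot p1)   [distribute \lor over \land]
= (\lnot p3 \lor \lnot p1) \land (p3 \lor \lnot p4 \lor \lnot p1)   [simplify]

(\lnot p3 \lor \lnot p1) \land (p3 \lor \lnot p4 \lor \lnot p1)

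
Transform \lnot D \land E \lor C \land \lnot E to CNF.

\lnot D \land E \lor C \land \lnot E
≡ (\lnot D \lor C) \land (\lnot D \lor \lnot E) \land (E \lor C) \land (E \lor \lnot E)   [distribute \lor over \land]
≡ (\lnot D \lor C) \land (\lnot D \lor \lnot E) \land (E \lor C)   [simplify]

(\lnot D \lor C) \land (\lnot D \lor \lnot E) \land (E \lor C)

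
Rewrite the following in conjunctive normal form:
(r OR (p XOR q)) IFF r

(NOT p OR q OR r) AND (NOT q OR p OR r)

(r OR (p XOR q)) IFF r
≡ ((r OR (p XOR q)) IMPLIES r) AND (r IMPLIES (r OR (p XOR q)))   [eliminate IFF]
≡ (NOT (r OR (p XOR q)) OR r) AND (r IMPLIES (r OR (p XOR q)))   [eliminate IMPLIES]
≡ (NOT (r OR ((p OR q) AND NOT (p AND q))) OR r) AND (r IMPLIES (r OR (p XOR q)))   [expand XOR]
≡ (NOT (r OR ((p OR q) AND NOT (p AND q))) OR r) AND (NOT r OR r OR (p XOR q))   [eliminate IMPLIES]
≡ (NOT (r OR ((p OR q) AND NOT (p AND q))) OR r) AND (NOT r OR r OR ((p OR q) AND NOT (p AND q)))   [expand XOR]
≡ ((NOT r AND NOT ((p OR q) AND NOT (p AND q))) OR r) AND (NOT r OR r OR ((p OR q) AND NOT (p AND q)))   [De Morgan]
≡ ((NOT r AND (NOT (p OR q) OR NOT NOT (p AND q))) OR r) AND (NOT r OR r OR ((p OR q) AND NOT (p AND q)))   [De Morgan]
≡ ((NOT r AND ((NOT p AND NOT q) OR NOT NOT (p AND q))) OR r) AND (NOT r OR r OR ((p OR q) AND NOT (p AND q)))   [De Morgan]
≡ ((NOT r AND ((NOT p AND NOT q) OR (p AND q))) OR r) AND (NOT r OR r OR ((p OR q) AND NOT (p AND q)))   [double negation]
≡ ((NOT r AND ((NOT p AND NOT q) OR (p AND q))) OR r) AND (NOT r OR r OR ((p OR q) AND (NOT p OR NOT q)))   [De Morgan]
≡ (NOT r OR r) AND (NOT p OR p OR r) AND (NOT p OR q OR r) AND (NOT q OR p OR r) AND (NOT q OR q OR r) AND (NOT r OR r OR p OR q) AND (NOT r OR r OR NOT p OR NOT q)   [distribute OR over AND]
≡ (NOT p OR q OR r) AND (NOT q OR p OR r)   [simplify]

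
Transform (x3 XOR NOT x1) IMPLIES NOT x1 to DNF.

(x3 XOR NOT x1) IMPLIES NOT x1
= NOT (x3 XOR NOT x1) OR NOT x1   [eliminate IMPLIES]
= NOT ((x3 AND NOT NOT x1) OR (NOT x3 AND NOT x1)) OR NOT x1   [expand XOR]
= (NOT (x3 AND NOT NOT x1) AND NOT (NOT x3 AND NOT x1)) OR NOT x1   [De Morgan]
= ((NOT x3 OR NOT NOT NOT x1) AND NOT (NOT x3 AND NOT x1)) OR NOT x1   [De Morgan]
= ((NOT x3 OR NOT x1) AND NOT (NOT x3 AND NOT x1)) OR NOT x1   [double negation]
= ((NOT x3 OR NOT x1) AND (NOT NOT x3 OR NOT NOT x1)) OR NOT x1   [De Morgan]
= ((NOT x3 OR NOT x1) AND (x3 OR NOT NOT x1)) OR NOT x1   [double negation]
= ((NOT x3 OR NOT x1) AND (x3 OR x1)) OR NOT x1   [double negation]
= (NOT x3 AND x3) OR (NOT x3 AND x1) OR (NOT x1 AND x3) OR (NOT x1 AND x1) OR NOT x1   [distribute AND over OR]
= (NOT x3 AND x1) OR NOT x1   [simplify]

(NOT x3 AND x1) OR NOT x1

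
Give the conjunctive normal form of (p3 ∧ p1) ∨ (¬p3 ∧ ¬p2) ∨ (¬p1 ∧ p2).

(p3 ∧ p1) ∨ (¬p3 ∧ ¬p2) ∨ (¬p1 ∧ p2)
≡ (p3 ∨ ¬p3 ∨ ¬p1) ∧ (p3 ∨ ¬p3 ∨ p2) ∧ (p3 ∨ ¬p2 ∨ ¬p1) ∧ (p3 ∨ ¬p2 ∨ p2) ∧ (p1 ∨ ¬p3 ∨ ¬p1) ∧ (p1 ∨ ¬p3 ∨ p2) ∧ (p1 ∨ ¬p2 ∨ ¬p1) ∧ (p1 ∨ ¬p2 ∨ p2)   (distribute ∨ over ∧)
≡ (p3 ∨ ¬p2 ∨ ¬p1) ∧ (p1 ∨ ¬p3 ∨ p2)   (simplify)

(p3 ∨ ¬p2 ∨ ¬p1) ∧ (p1 ∨ ¬p3 ∨ p2)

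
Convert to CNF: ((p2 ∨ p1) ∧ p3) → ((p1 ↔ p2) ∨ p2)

((p2 ∨ p1) ∧ p3) → ((p1 ↔ p2) ∨ p2)
≡ ¬((p2 ∨ p1) ∧ p3) ∨ (p1 ↔ p2) ∨ p2
≡ ¬((p2 ∨ p1) ∧ p3) ∨ ((p1 → p2) ∧ (p2 → p1)) ∨ p2
≡ ¬((p2 ∨ p1) ∧ p3) ∨ ((¬p1 ∨ p2) ∧ (p2 → p1)) ∨ p2
≡ ¬((p2 ∨ p1) ∧ p3) ∨ ((¬p1 ∨ p2) ∧ (¬p2 ∨ p1)) ∨ p2
≡ ¬(p2 ∨ p1) ∨ ¬p3 ∨ ((¬p1 ∨ p2) ∧ (¬p2 ∨ p1)) ∨ p2
≡ (¬p2 ∧ ¬p1) ∨ ¬p3 ∨ ((¬p1 ∨ p2) ∧ (¬p2 ∨ p1)) ∨ p2
≡ (¬p2 ∨ ¬p3 ∨ ¬p1 ∨ p2 ∨ p2) ∧ (¬p2 ∨ ¬p3 ∨ ¬p2 ∨ p1 ∨ p2) ∧ (¬p1 ∨ ¬p3 ∨ ¬p1 ∨ p2 ∨ p2) ∧ (¬p1 ∨ ¬p3 ∨ ¬p2 ∨ p1 ∨ p2)
≡ ¬p1 ∨ ¬p3 ∨ p2

¬p1 ∨ ¬p3 ∨ p2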